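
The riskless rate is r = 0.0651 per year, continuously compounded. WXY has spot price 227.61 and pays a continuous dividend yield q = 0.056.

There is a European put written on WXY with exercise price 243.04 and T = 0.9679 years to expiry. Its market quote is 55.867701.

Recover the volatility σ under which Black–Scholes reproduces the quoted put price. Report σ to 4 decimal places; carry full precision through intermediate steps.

At σ = 0.5739 the Black–Scholes value reproduces the quote:
σ√T = 0.5739·√0.9679 = 0.564614
d₁ = (ln(S/K) + (r−q+σ²/2)T) / (σ√T) = (ln(227.61/243.04) + (0.0651−0.056+0.5739²/2)·0.9679) / 0.564614 = (-0.065592 + 0.168202) / 0.564614 = 0.181735
d₂ = d₁ − σ√T = 0.181735 − 0.564614 = -0.382879
e^{−rT} = 0.938934
e^{−qT} = 0.947240
N(−d₁) = 0.427896,  N(−d₂) = 0.649095
V = K·e^{−rT}·N(−d₂) − S·e^{−qT}·N(−d₁) = 148.122564 − 92.254863 = 55.867701 (the observed quote) — the price is monotone increasing in volatility, hence this σ is the only solution

sigma = 0.5739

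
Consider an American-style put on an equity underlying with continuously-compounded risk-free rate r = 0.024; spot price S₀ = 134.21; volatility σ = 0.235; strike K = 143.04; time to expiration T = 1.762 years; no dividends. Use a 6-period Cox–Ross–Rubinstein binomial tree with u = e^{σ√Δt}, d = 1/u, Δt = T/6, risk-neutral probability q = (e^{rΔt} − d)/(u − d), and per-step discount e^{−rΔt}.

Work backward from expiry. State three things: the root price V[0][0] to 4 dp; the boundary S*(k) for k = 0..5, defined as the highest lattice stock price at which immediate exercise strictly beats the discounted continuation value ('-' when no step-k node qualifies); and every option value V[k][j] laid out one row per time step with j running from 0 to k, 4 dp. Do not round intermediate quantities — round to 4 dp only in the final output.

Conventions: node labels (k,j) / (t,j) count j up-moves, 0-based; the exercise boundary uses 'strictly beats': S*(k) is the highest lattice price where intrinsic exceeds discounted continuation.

Δt=0.29367, u=1.13581, d=0.88043, q=0.49590, disc=e^(-rΔt)=0.99298
k=6 terminal: V=max(K-S,0) → 80.5309 62.3988 39.0070 8.8300 0.0000 0.0000 0.0000
k=5: j=0 S=70.9987 intr=72.0413 cont=71.0367 V=72.0413[EX]; j=1 S=91.5934 intr=51.4466 cont=50.4420 V=51.4466[EX]; j=2 S=118.1620 intr=24.8780 cont=23.8734 V=24.8780[EX]; j=3 S=152.4375 intr=0.0000 cont=4.4199 V=4.4199[hold]; j=4 S=196.6553 intr=0.0000 cont=0.0000 V=0.0000[hold]; j=5 S=253.6994 intr=0.0000 cont=0.0000 V=0.0000[hold]  S*(5)=118.1620
k=4: j=0 S=80.6412 intr=62.3988 cont=61.3942 V=62.3988[EX]; j=1 S=104.0330 intr=39.0070 cont=38.0024 V=39.0070[EX]; j=2 S=134.2100 intr=8.8300 cont=14.6293 V=14.6293[hold]; j=3 S=173.1405 intr=0.0000 cont=2.2124 V=2.2124[hold]; j=4 S=223.3637 intr=0.0000 cont=0.0000 V=0.0000[hold]  S*(4)=104.0330
k=3: j=0 S=91.5934 intr=51.4466 cont=50.4420 V=51.4466[EX]; j=1 S=118.1620 intr=24.8780 cont=26.7291 V=26.7291[hold]; j=2 S=152.4375 intr=0.0000 cont=8.4123 V=8.4123[hold]; j=3 S=196.6553 intr=0.0000 cont=1.1075 V=1.1075[hold]  S*(3)=91.5934
k=2: j=0 S=104.0330 intr=39.0070 cont=38.9139 V=39.0070[EX]; j=1 S=134.2100 intr=8.8300 cont=17.5218 V=17.5218[hold]; j=2 S=173.1405 intr=0.0000 cont=4.7562 V=4.7562[hold]  S*(2)=104.0330
k=1: j=0 S=118.1620 intr=24.8780 cont=28.1534 V=28.1534[hold]; j=1 S=152.4375 intr=0.0000 cont=11.1127 V=11.1127[hold]  S*(1)=-
k=0: j=0 S=134.2100 intr=8.8300 cont=19.5645 V=19.5645[hold]  S*(0)=-

price = 19.5645
boundary = - - 104.0330 91.5934 104.0330 118.1620
tree:
19.5645
28.1534 11.1127
39.0070 17.5218 4.7562
51.4466 26.7291 8.4123 1.1075
62.3988 39.0070 14.6293 2.2124 0.0000
72.0413 51.4466 24.8780 4.4199 0.0000 0.0000
80.5309 62.3988 39.0070 8.8300 0.0000 0.0000 0.0000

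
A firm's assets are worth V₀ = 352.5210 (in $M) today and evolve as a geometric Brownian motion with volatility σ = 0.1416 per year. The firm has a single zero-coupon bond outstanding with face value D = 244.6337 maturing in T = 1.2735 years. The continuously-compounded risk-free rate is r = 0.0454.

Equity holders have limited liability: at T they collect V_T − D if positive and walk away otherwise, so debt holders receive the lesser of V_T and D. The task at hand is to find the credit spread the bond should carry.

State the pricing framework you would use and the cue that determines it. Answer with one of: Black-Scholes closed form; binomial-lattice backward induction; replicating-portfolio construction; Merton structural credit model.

Key observation: a levered firm with one bullet debt due at 1.2735 years is the canonical structural-credit setup: equity is a call on the firm's assets struck at the face value.

framework: Merton structural credit model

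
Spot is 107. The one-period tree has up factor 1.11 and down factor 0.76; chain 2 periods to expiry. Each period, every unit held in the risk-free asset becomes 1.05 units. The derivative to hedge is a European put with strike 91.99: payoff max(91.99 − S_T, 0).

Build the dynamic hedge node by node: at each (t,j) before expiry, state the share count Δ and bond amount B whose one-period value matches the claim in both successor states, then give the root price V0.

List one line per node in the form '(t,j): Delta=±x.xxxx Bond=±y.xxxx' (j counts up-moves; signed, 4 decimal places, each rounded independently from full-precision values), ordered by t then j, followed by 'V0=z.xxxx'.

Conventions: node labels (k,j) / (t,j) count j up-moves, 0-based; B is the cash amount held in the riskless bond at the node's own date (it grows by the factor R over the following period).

(0,0): Delta=-0.1604 Bond=18.4146
(1,0): Delta=-1.0000 Bond=87.6095
(1,1): Delta=-0.0415 Bond=5.2096
V0=1.2491

Since d<R<u, set p* = (R−d)/(u−d) = 0.8286; price each node as the discounted p*-expectation of its children.
Terminal payoffs: V(2,0)=30.1868, V(2,1)=1.7248, V(2,2)=0.0000
  t=1,j=0: stock 81.3200 → up 90.2652 (V=1.7248), down 61.8032 (V=30.1868). Price 6.2895; hedge Δ=-1.0000, bond B=87.6095.
  t=1,j=1: stock 118.7700 → up 131.8347 (V=0.0000), down 90.2652 (V=1.7248). Price 0.2816; hedge Δ=-0.0415, bond B=5.2096.
  t=0,j=0: stock 107.0000 → up 118.7700 (V=0.2816), down 81.3200 (V=6.2895). Price 1.2491; hedge Δ=-0.1604, bond B=18.4146.
Verification: the root portfolio costs Δ(0,0)·S0 + B(0,0) = 1.2491, matching V0.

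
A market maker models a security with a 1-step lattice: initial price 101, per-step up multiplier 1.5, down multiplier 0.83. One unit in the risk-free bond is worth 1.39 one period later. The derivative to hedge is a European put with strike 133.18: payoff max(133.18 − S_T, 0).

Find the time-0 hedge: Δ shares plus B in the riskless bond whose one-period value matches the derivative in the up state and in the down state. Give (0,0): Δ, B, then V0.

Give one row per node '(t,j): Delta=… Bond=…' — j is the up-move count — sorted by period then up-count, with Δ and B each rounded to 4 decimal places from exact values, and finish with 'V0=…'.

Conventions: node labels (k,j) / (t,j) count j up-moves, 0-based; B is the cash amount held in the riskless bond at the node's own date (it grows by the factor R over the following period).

No-arbitrage ⇒ martingale measure with p* = (R−d)/(u−d) = 0.8358.
Expiry values: V(1,0)=49.3500, V(1,1)=0.0000
(0,0): S=101.0000. Δ = (V_up−V_dn)/(S_up−S_dn) = (0.0000−49.3500)/(151.5000−83.8300) = -0.7293. V = [p*·0.0000 + (1−p*)·49.3500]/1.39 = 5.8289. B = V − Δ·S = 79.4857.
Check: Δ(0,0)·S0 + B(0,0) = 5.8289 = V0.

(0,0): Delta=-0.7293 Bond=79.4857
V0=5.8289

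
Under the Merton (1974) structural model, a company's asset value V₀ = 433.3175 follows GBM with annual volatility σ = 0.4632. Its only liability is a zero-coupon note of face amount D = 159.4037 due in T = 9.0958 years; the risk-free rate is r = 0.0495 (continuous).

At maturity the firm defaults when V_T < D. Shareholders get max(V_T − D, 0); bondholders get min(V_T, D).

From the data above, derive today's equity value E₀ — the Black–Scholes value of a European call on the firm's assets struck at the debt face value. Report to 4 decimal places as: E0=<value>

E0=351.1367

With assets at 433.3175 and a single debt payment of 159.4037 at 9.0958 years:
d₁ = [ln(V₀/D) + (r + σ²/2)T] / (σ√T)
   = [ln(433.3175/159.4037) + (0.0495 + 0.5·0.4632²)·9.0958] / (0.4632·√9.0958)
   = [1.000031 + 1.426013] / 1.396976 = 1.736640
d₂ = d₁ − σ√T = 1.736640 − 1.396976 = 0.339663
N(d₁) = 0.958775,  N(d₂) = 0.632945,  e^(−rT) = 0.637474
E₀ = V₀·N(d₁) − D·e^(−rT)·N(d₂)
   = 433.3175·0.958775 − 159.4037·0.637474·0.632945 = 351.136674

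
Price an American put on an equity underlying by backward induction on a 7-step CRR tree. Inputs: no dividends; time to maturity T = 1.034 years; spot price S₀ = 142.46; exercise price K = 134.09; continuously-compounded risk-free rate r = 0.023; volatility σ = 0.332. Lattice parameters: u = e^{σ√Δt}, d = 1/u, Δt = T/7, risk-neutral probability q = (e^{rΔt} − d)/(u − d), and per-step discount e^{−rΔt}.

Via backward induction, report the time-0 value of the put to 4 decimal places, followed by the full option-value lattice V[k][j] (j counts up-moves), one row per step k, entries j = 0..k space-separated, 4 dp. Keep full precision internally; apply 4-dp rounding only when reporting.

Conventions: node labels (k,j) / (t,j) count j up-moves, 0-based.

Δt=0.14771  u=1.13610  d=0.88021  q=0.48144  discount=0.99661
step 7 (expiry): payoffs max(K−S,0) = 75.7747 58.8214 36.9394 8.6959 0.0000 0.0000 0.0000 0.0000
k=6: (k=6,j=0): S=66.2519, K−S=67.8381, hold=67.3833 ⇒ V=67.8381 exercise | (k=6,j=1): S=85.5125, K−S=48.5775, hold=48.1227 ⇒ V=48.5775 exercise | (k=6,j=2): S=110.3726, K−S=23.7174, hold=23.2626 ⇒ V=23.7174 exercise | (k=6,j=3): S=142.4600, K−S=0.0000, hold=4.4940 ⇒ V=4.4940 continue | (k=6,j=4): S=183.8758, K−S=0.0000, hold=0.0000 ⇒ V=0.0000 continue | (k=6,j=5): S=237.3319, K−S=0.0000, hold=0.0000 ⇒ V=0.0000 continue | (k=6,j=6): S=306.3288, K−S=0.0000, hold=0.0000 ⇒ V=0.0000 continue
k=5: (k=5,j=0): S=75.2686, K−S=58.8214, hold=58.3666 ⇒ V=58.8214 exercise | (k=5,j=1): S=97.1506, K−S=36.9394, hold=36.4846 ⇒ V=36.9394 exercise | (k=5,j=2): S=125.3941, K−S=8.6959, hold=14.4134 ⇒ V=14.4134 continue | (k=5,j=3): S=161.8485, K−S=0.0000, hold=2.3225 ⇒ V=2.3225 continue | (k=5,j=4): S=208.9009, K−S=0.0000, hold=0.0000 ⇒ V=0.0000 continue | (k=5,j=5): S=269.6323, K−S=0.0000, hold=0.0000 ⇒ V=0.0000 continue
k=4: (k=4,j=0): S=85.5125, K−S=48.5775, hold=48.1227 ⇒ V=48.5775 exercise | (k=4,j=1): S=110.3726, K−S=23.7174, hold=26.0059 ⇒ V=26.0059 continue | (k=4,j=2): S=142.4600, K−S=0.0000, hold=8.5632 ⇒ V=8.5632 continue | (k=4,j=3): S=183.8758, K−S=0.0000, hold=1.2003 ⇒ V=1.2003 continue | (k=4,j=4): S=237.3319, K−S=0.0000, hold=0.0000 ⇒ V=0.0000 continue
k=3: (k=3,j=0): S=97.1506, K−S=36.9394, hold=37.5827 ⇒ V=37.5827 continue | (k=3,j=1): S=125.3941, K−S=8.6959, hold=17.5485 ⇒ V=17.5485 continue | (k=3,j=2): S=161.8485, K−S=0.0000, hold=5.0013 ⇒ V=5.0013 continue | (k=3,j=3): S=208.9009, K−S=0.0000, hold=0.6203 ⇒ V=0.6203 continue
k=2: (k=2,j=0): S=110.3726, K−S=23.7174, hold=27.8426 ⇒ V=27.8426 continue | (k=2,j=1): S=142.4600, K−S=0.0000, hold=11.4687 ⇒ V=11.4687 continue | (k=2,j=2): S=183.8758, K−S=0.0000, hold=2.8823 ⇒ V=2.8823 continue
k=1: (k=1,j=0): S=125.3941, K−S=8.6959, hold=19.8918 ⇒ V=19.8918 continue | (k=1,j=1): S=161.8485, K−S=0.0000, hold=7.3100 ⇒ V=7.3100 continue
k=0: (k=0,j=0): S=142.4600, K−S=0.0000, hold=13.7875 ⇒ V=13.7875 continue

price = 13.7875
tree:
13.7875
19.8918 7.3100
27.8426 11.4687 2.8823
37.5827 17.5485 5.0013 0.6203
48.5775 26.0059 8.5632 1.2003 0.0000
58.8214 36.9394 14.4134 2.3225 0.0000 0.0000
67.8381 48.5775 23.7174 4.4940 0.0000 0.0000 0.0000
75.7747 58.8214 36.9394 8.6959 0.0000 0.0000 0.0000 0.0000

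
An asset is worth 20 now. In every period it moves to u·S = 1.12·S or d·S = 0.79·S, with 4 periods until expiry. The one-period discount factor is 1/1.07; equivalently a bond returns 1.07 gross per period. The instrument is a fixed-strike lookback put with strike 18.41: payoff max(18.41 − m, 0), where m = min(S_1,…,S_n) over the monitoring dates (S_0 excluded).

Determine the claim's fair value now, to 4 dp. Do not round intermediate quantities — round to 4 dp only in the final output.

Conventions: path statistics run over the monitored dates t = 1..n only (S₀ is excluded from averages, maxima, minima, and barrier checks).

price = 0.5986

Under the martingale measure an up-move has probability p* = 0.8485; value the claim as the probability-weighted average of per-path payoffs, discounted 4 periods at R = 1.07.
Enumerate all 2^4 = 16 price paths (U = up ×1.12, D = down ×0.79); each path with k up-moves has probability p*^k·(1−p*)^(4−k).
DDDD: m=7.7900, payoff=10.6200, prob=0.000527
UDDD: m=11.0441, payoff=7.3659, prob=0.002951
DUDD: m=11.0441, payoff=7.3659, prob=0.002951
UUDD: m=15.6574, payoff=2.7526, prob=0.016527
DDUD: m=11.0441, payoff=7.3659, prob=0.002951
UDUD: m=15.6574, payoff=2.7526, prob=0.016527
DUUD: m=15.6574, payoff=2.7526, prob=0.016527
UUUD: m=22.1979, payoff=0.0000, prob=0.092553
DDDU: m=9.8608, payoff=8.5492, prob=0.002951
UDDU: m=13.9798, payoff=4.4302, prob=0.016527
DUDU: m=13.9798, payoff=4.4302, prob=0.016527
UUDU: m=19.8195, payoff=0.0000, prob=0.092553
DDUU: m=12.4820, payoff=5.9280, prob=0.016527
UDUU: m=17.6960, payoff=0.7140, prob=0.092553
DUUU: m=15.8000, payoff=2.6100, prob=0.092553
UUUU: m=22.4000, payoff=0.0000, prob=0.518294
Price = Σ prob·payoff / R^4 = 0.784578 / 1.310796 = 0.5986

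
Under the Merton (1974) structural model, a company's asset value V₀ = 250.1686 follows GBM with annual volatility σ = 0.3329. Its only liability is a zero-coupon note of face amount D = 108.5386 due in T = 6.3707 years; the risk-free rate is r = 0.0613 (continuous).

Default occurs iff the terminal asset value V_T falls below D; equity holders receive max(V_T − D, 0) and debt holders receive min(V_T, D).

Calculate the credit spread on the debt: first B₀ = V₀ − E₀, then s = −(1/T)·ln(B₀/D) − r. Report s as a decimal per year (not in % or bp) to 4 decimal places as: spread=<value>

With assets at 250.1686 and a single debt payment of 108.5386 at 6.3707 years:
d₁ = [ln(V₀/D) + (r + σ²/2)T] / (σ√T)
   = [ln(250.1686/108.5386) + (0.0613 + 0.5·0.3329²)·6.3707] / (0.3329·√6.3707)
   = [0.835029 + 0.743532] / 0.840248 = 1.878685
d₂ = d₁ − σ√T = 1.878685 − 0.840248 = 1.038438
N(d₁) = 0.969856,  N(d₂) = 0.850467,  e^(−rT) = 0.676702
E₀ = V₀·N(d₁) − D·e^(−rT)·N(d₂)
   = 250.1686·0.969856 − 108.5386·0.676702·0.850467 = 180.162230
B₀ = V₀ − E₀ = 250.1686 − 180.162230 = 70.006370
spread = −(1/T)·ln(B₀/D) − r = −(1/6.3707)·ln(70.006370/108.5386) − 0.0613 = 0.00753382

spread=0.0075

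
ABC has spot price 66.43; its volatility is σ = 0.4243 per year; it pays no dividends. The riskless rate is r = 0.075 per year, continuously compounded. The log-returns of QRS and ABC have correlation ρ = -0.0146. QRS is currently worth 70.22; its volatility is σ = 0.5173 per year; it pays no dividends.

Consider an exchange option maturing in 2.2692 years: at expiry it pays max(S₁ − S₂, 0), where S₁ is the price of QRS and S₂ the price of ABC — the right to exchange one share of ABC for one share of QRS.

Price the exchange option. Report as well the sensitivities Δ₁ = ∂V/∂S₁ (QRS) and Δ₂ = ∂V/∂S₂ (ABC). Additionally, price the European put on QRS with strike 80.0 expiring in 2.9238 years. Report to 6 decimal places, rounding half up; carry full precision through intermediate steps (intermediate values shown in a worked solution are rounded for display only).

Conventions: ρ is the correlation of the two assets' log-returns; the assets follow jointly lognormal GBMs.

σ_eff = √(σ₁² + σ₂² − 2ρσ₁σ₂) = √(0.5173² + 0.4243² − 2·-0.0146·0.5173·0.4243) = 0.673824
d₁ = (ln(S₁/S₂) + (q₂ − q₁ + σ_eff²/2)T) / (σ_eff√T) = (ln(70.22/66.43) + (0.0 − 0.0 + 0.227019)·2.2692) / 1.015039 = 0.562182
d₂ = d₁ − σ_eff√T = 0.562182 − 1.015039 = -0.452857
N(d₁) = 0.713004,  N(d₂) = 0.325326
V = S₁·e^{−q₁T}·N(d₁) − S₂·e^{−q₂T}·N(d₂) = 50.067141 − 21.611387 = 28.455754
Δ₁ = e^{−q₁T}·N(d₁) = 0.713004;  Δ₂ = −e^{−q₂T}·N(d₂) = -0.325326
[vanilla: QRS put K=80.0]
σ√T = 0.5173·√2.9238 = 0.884538
d₁ = (ln(S/K) + (r+σ²/2)T) / (σ√T) = (ln(70.22/80.0) + (0.075+0.5173²/2)·2.9238) / 0.884538 = (-0.130393 + 0.610488) / 0.884538 = 0.542764
d₂ = d₁ − σ√T = 0.542764 − 0.884538 = -0.341774
e^{−rT} = 0.803093
N(−d₁) = 0.293646,  N(−d₂) = 0.633739
price = K·e^{−rT}·N(−d₂) − S·N(−d₁) = 40.716129 − 20.619839 = 20.096289

exchange price = 28.455754
Δ1 = 0.713004
Δ2 = -0.325326
price(QRS put K=80.0) = 20.096289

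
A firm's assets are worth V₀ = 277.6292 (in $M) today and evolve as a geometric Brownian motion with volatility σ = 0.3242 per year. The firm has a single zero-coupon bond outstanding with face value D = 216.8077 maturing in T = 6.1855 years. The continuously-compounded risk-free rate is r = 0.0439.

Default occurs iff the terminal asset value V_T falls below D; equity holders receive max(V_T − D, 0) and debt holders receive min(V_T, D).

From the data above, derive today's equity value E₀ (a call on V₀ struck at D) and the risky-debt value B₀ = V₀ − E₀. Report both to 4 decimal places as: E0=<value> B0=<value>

E0=138.3235 B0=139.3057

Apply the equity-as-call identities (strike 216.8077, horizon 6.1855 years):
d₁ = [ln(V₀/D) + (r + σ²/2)T] / (σ√T)
   = [ln(277.6292/216.8077) + (0.0439 + 0.5·0.3242²)·6.1855] / (0.3242·√6.1855)
   = [0.247276 + 0.596609] / 0.806307 = 1.046605
d₂ = d₁ − σ√T = 1.046605 − 0.806307 = 0.240298
N(d₁) = 0.852359,  N(d₂) = 0.594950,  e^(−rT) = 0.762202
E₀ = V₀·N(d₁) − D·e^(−rT)·N(d₂)
   = 277.6292·0.852359 − 216.8077·0.762202·0.594950 = 138.323452
B₀ = V₀ − E₀ = 277.6292 − 138.323452 = 139.305748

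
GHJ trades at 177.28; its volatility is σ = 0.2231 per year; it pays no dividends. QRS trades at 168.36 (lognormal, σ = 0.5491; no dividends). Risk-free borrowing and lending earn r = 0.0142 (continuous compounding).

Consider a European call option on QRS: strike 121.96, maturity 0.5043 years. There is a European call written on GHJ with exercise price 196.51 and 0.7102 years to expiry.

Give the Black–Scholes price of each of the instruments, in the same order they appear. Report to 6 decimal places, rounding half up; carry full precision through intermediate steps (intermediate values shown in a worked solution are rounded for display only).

price(QRS call K=121.96) = 53.376102
price(GHJ call K=196.51) = 6.954348

[QRS call K=121.96]
σ√T = 0.5491·√0.5043 = 0.389938
d₁ = (ln(S/K) + (r+σ²/2)T) / (σ√T) = (ln(168.36/121.96) + (0.0142+0.5491²/2)·0.5043) / 0.389938 = (0.322411 + 0.083187) / 0.389938 = 1.040160
d₂ = d₁ − σ√T = 1.040160 − 0.389938 = 0.650222
e^{−rT} = 0.992865
N(d₁) = 0.850867,  N(d₂) = 0.742226
price = S·N(d₁) − K·e^{−rT}·N(d₂) = 143.252022 − 89.875920 = 53.376102
[GHJ call K=196.51]
σ√T = 0.2231·√0.7102 = 0.188014
d₁ = (ln(S/K) + (r+σ²/2)T) / (σ√T) = (ln(177.28/196.51) + (0.0142+0.2231²/2)·0.7102) / 0.188014 = (-0.102983 + 0.027759) / 0.188014 = -0.400095
d₂ = d₁ − σ√T = -0.400095 − 0.188014 = -0.588109
e^{−rT} = 0.989966
N(d₁) = 0.344543,  N(d₂) = 0.278230
price = S·N(d₁) − K·e^{−rT}·N(d₂) = 61.080612 − 54.126264 = 6.954348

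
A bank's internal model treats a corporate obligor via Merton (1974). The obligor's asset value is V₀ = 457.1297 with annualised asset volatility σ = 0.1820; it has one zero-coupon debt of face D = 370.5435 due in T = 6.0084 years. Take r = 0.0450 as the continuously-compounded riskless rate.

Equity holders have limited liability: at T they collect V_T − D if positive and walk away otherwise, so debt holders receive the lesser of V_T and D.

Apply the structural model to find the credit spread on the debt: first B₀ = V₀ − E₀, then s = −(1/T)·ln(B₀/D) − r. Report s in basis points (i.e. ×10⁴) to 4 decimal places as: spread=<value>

Work the structural quantities from V₀ = 457.1297 against face 370.5435:
d₁ = [ln(V₀/D) + (r + σ²/2)T] / (σ√T)
   = [ln(457.1297/370.5435) + (0.0450 + 0.5·0.1820²)·6.0084] / (0.1820·√6.0084)
   = [0.209996 + 0.369889] / 0.446119 = 1.299844
d₂ = d₁ − σ√T = 1.299844 − 0.446119 = 0.853725
N(d₁) = 0.903173,  N(d₂) = 0.803371,  e^(−rT) = 0.763091
E₀ = V₀·N(d₁) − D·e^(−rT)·N(d₂)
   = 457.1297·0.903173 − 370.5435·0.763091·0.803371 = 185.707117
B₀ = V₀ − E₀ = 457.1297 − 185.707117 = 271.422583
spread = −(1/T)·ln(B₀/D) − r = −(1/6.0084)·ln(271.422583/370.5435) − 0.0450 = 0.00680978
in basis points: 0.00680978 × 10⁴ = 68.0978 bp

spread=68.0978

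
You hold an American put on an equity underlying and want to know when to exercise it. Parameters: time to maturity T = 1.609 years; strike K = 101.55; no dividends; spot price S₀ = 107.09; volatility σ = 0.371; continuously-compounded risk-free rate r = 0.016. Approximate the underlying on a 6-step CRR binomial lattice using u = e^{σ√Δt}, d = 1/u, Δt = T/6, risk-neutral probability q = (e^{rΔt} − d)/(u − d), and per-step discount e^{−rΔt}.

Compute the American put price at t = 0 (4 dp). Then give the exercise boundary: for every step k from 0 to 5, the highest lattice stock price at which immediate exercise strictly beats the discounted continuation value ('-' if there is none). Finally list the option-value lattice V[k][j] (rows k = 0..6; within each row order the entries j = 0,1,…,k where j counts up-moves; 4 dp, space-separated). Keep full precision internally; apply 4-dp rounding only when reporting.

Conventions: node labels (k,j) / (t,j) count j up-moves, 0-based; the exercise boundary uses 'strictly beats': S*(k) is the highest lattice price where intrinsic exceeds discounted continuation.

price = 15.4601
boundary = - - - 60.1779 49.6592 60.1779
tree:
15.4601
22.2938 7.6853
31.0423 12.3637 2.3357
41.3721 19.3612 4.3702 0.0000
51.8908 29.1687 8.1769 0.0000 0.0000
60.5709 41.3721 15.2992 0.0000 0.0000 0.0000
67.7338 51.8908 28.6254 0.0000 0.0000 0.0000 0.0000

params: Δt=0.26817 u=1.21182 d=0.82521 q=0.46324 e^(-rΔt)=0.99572
t_6 payoffs: 67.7338 51.8908 28.6254 0.0000 0.0000 0.0000 0.0000
t_5: node(5,0) S=40.9791 payoff=60.5709 vs cont=60.1362 → 60.5709 [stop]  node(5,1) S=60.1779 payoff=41.3721 vs cont=40.9373 → 41.3721 [stop]  node(5,2) S=88.3714 payoff=13.1786 vs cont=15.2992 → 15.2992 [wait]  node(5,3) S=129.7736 payoff=0.0000 vs cont=0.0000 → 0.0000 [wait]  node(5,4) S=190.5729 payoff=0.0000 vs cont=0.0000 → 0.0000 [wait]  node(5,5) S=279.8567 payoff=0.0000 vs cont=0.0000 → 0.0000 [wait]  ⇒ S*(5)=60.1779
t_4: node(4,0) S=49.6592 payoff=51.8908 vs cont=51.4560 → 51.8908 [stop]  node(4,1) S=72.9246 payoff=28.6254 vs cont=29.1687 → 29.1687 [wait]  node(4,2) S=107.0900 payoff=0.0000 vs cont=8.1769 → 8.1769 [wait]  node(4,3) S=157.2620 payoff=0.0000 vs cont=0.0000 → 0.0000 [wait]  node(4,4) S=230.9396 payoff=0.0000 vs cont=0.0000 → 0.0000 [wait]  ⇒ S*(4)=49.6592
t_3: node(3,0) S=60.1779 payoff=41.3721 vs cont=41.1880 → 41.3721 [stop]  node(3,1) S=88.3714 payoff=13.1786 vs cont=19.3612 → 19.3612 [wait]  node(3,2) S=129.7736 payoff=0.0000 vs cont=4.3702 → 4.3702 [wait]  node(3,3) S=190.5729 payoff=0.0000 vs cont=0.0000 → 0.0000 [wait]  ⇒ S*(3)=60.1779
t_2: node(2,0) S=72.9246 payoff=28.6254 vs cont=31.0423 → 31.0423 [wait]  node(2,1) S=107.0900 payoff=0.0000 vs cont=12.3637 → 12.3637 [wait]  node(2,2) S=157.2620 payoff=0.0000 vs cont=2.3357 → 2.3357 [wait]  ⇒ S*(2)=-
t_1: node(1,0) S=88.3714 payoff=13.1786 vs cont=22.2938 → 22.2938 [wait]  node(1,1) S=129.7736 payoff=0.0000 vs cont=7.6853 → 7.6853 [wait]  ⇒ S*(1)=-
t_0: node(0,0) S=107.0900 payoff=0.0000 vs cont=15.4601 → 15.4601 [wait]  ⇒ S*(0)=-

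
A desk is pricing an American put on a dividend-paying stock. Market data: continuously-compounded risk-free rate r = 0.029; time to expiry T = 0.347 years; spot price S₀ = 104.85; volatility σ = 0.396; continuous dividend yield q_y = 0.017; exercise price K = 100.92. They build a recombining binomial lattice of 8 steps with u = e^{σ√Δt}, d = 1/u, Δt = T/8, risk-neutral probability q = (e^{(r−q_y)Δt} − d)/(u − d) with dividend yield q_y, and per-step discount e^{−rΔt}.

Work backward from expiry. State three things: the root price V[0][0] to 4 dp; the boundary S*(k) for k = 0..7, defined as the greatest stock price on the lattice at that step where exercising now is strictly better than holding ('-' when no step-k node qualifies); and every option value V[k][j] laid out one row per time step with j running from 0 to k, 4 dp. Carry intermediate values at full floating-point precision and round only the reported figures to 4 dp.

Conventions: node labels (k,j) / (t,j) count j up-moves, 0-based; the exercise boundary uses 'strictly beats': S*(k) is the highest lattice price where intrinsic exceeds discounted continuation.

Δt=0.04337  u=1.08597  d=0.92084  q=0.48255  discount=0.99874
step 8 (expiry): payoffs max(K−S,0) = 46.7167 36.9964 25.5329 12.0137 0.0000 0.0000 0.0000 0.0000 0.0000
step 7: (k=7,j=0): S=58.8632, K−S=42.0568, hold=41.9734 ⇒ V=42.0568 exercise | (k=7,j=1): S=69.4192, K−S=31.5008, hold=31.4252 ⇒ V=31.5008 exercise | (k=7,j=2): S=81.8681, K−S=19.0519, hold=18.9853 ⇒ V=19.0519 exercise | (k=7,j=3): S=96.5496, K−S=4.3704, hold=6.2087 ⇒ V=6.2087 continue | (k=7,j=4): S=113.8640, K−S=0.0000, hold=0.0000 ⇒ V=0.0000 continue | (k=7,j=5): S=134.2833, K−S=0.0000, hold=0.0000 ⇒ V=0.0000 continue | (k=7,j=6): S=158.3644, K−S=0.0000, hold=0.0000 ⇒ V=0.0000 continue | (k=7,j=7): S=186.7640, K−S=0.0000, hold=0.0000 ⇒ V=0.0000 continue  boundary S*=81.8681
step 6: (k=6,j=0): S=63.9236, K−S=36.9964, hold=36.9166 ⇒ V=36.9964 exercise | (k=6,j=1): S=75.3871, K−S=25.5329, hold=25.4616 ⇒ V=25.5329 exercise | (k=6,j=2): S=88.9063, K−S=12.0137, hold=12.8383 ⇒ V=12.8383 continue | (k=6,j=3): S=104.8500, K−S=0.0000, hold=3.2087 ⇒ V=3.2087 continue | (k=6,j=4): S=123.6528, K−S=0.0000, hold=0.0000 ⇒ V=0.0000 continue | (k=6,j=5): S=145.8276, K−S=0.0000, hold=0.0000 ⇒ V=0.0000 continue | (k=6,j=6): S=171.9790, K−S=0.0000, hold=0.0000 ⇒ V=0.0000 continue  boundary S*=75.3871
step 5: (k=5,j=0): S=69.4192, K−S=31.5008, hold=31.4252 ⇒ V=31.5008 exercise | (k=5,j=1): S=81.8681, K−S=19.0519, hold=19.3828 ⇒ V=19.3828 continue | (k=5,j=2): S=96.5496, K−S=4.3704, hold=8.1813 ⇒ V=8.1813 continue | (k=5,j=3): S=113.8640, K−S=0.0000, hold=1.6583 ⇒ V=1.6583 continue | (k=5,j=4): S=134.2833, K−S=0.0000, hold=0.0000 ⇒ V=0.0000 continue | (k=5,j=5): S=158.3644, K−S=0.0000, hold=0.0000 ⇒ V=0.0000 continue  boundary S*=69.4192
step 4: (k=4,j=0): S=75.3871, K−S=25.5329, hold=25.6211 ⇒ V=25.6211 continue | (k=4,j=1): S=88.9063, K−S=12.0137, hold=13.9599 ⇒ V=13.9599 continue | (k=4,j=2): S=104.8500, K−S=0.0000, hold=5.0273 ⇒ V=5.0273 continue | (k=4,j=3): S=123.6528, K−S=0.0000, hold=0.8570 ⇒ V=0.8570 continue | (k=4,j=4): S=145.8276, K−S=0.0000, hold=0.0000 ⇒ V=0.0000 continue  boundary S*=-
step 3: (k=3,j=0): S=81.8681, K−S=19.0519, hold=19.9689 ⇒ V=19.9689 continue | (k=3,j=1): S=96.5496, K−S=4.3704, hold=9.6374 ⇒ V=9.6374 continue | (k=3,j=2): S=113.8640, K−S=0.0000, hold=3.0111 ⇒ V=3.0111 continue | (k=3,j=3): S=134.2833, K−S=0.0000, hold=0.4429 ⇒ V=0.4429 continue  boundary S*=-
step 2: (k=2,j=0): S=88.9063, K−S=12.0137, hold=14.9646 ⇒ V=14.9646 continue | (k=2,j=1): S=104.8500, K−S=0.0000, hold=6.4318 ⇒ V=6.4318 continue | (k=2,j=2): S=123.6528, K−S=0.0000, hold=1.7696 ⇒ V=1.7696 continue  boundary S*=-
step 1: (k=1,j=0): S=96.5496, K−S=4.3704, hold=10.8335 ⇒ V=10.8335 continue | (k=1,j=1): S=113.8640, K−S=0.0000, hold=4.1768 ⇒ V=4.1768 continue  boundary S*=-
step 0: (k=0,j=0): S=104.8500, K−S=0.0000, hold=7.6118 ⇒ V=7.6118 continue  boundary S*=-

price = 7.6118
boundary = - - - - - 69.4192 75.3871 81.8681
tree:
7.6118
10.8335 4.1768
14.9646 6.4318 1.7696
19.9689 9.6374 3.0111 0.4429
25.6211 13.9599 5.0273 0.8570 0.0000
31.5008 19.3828 8.1813 1.6583 0.0000 0.0000
36.9964 25.5329 12.8383 3.2087 0.0000 0.0000 0.0000
42.0568 31.5008 19.0519 6.2087 0.0000 0.0000 0.0000 0.0000
46.7167 36.9964 25.5329 12.0137 0.0000 0.0000 0.0000 0.0000 0.0000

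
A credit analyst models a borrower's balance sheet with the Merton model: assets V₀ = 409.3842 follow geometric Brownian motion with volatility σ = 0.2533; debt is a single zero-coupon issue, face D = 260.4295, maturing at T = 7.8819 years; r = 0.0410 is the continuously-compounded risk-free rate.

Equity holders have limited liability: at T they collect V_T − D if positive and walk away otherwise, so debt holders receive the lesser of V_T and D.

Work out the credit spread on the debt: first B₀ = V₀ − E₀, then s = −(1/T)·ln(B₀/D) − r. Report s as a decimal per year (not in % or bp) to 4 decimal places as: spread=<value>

spread=0.0093

Apply the equity-as-call identities (strike 260.4295, horizon 7.8819 years):
d₁ = [ln(V₀/D) + (r + σ²/2)T] / (σ√T)
   = [ln(409.3842/260.4295) + (0.0410 + 0.5·0.2533²)·7.8819] / (0.2533·√7.8819)
   = [0.452322 + 0.576013] / 0.711133 = 1.446052
d₂ = d₁ − σ√T = 1.446052 − 0.711133 = 0.734919
N(d₁) = 0.925919,  N(d₂) = 0.768806,  e^(−rT) = 0.723860
E₀ = V₀·N(d₁) − D·e^(−rT)·N(d₂)
   = 409.3842·0.925919 − 260.4295·0.723860·0.768806 = 234.125557
B₀ = V₀ − E₀ = 409.3842 − 234.125557 = 175.258643
spread = −(1/T)·ln(B₀/D) − r = −(1/7.8819)·ln(175.258643/260.4295) − 0.0410 = 0.00925049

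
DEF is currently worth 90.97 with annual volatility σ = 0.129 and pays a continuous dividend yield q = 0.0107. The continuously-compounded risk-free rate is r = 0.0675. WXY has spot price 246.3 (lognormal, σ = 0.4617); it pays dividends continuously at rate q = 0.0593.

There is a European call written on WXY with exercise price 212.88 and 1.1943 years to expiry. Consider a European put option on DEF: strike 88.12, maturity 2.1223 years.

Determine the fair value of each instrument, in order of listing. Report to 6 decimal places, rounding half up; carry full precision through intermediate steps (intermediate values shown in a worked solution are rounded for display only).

[WXY call K=212.88]
σ√T = 0.4617·√1.1943 = 0.504564
d₁ = (ln(S/K) + (r−q+σ²/2)T) / (σ√T) = (ln(246.3/212.88) + (0.0675−0.0593+0.4617²/2)·1.1943) / 0.504564 = (0.145822 + 0.137086) / 0.504564 = 0.560697
d₂ = d₁ − σ√T = 0.560697 − 0.504564 = 0.056132
e^{−rT} = 0.922549
e^{−qT} = 0.931628
N(d₁) = 0.712498,  N(d₂) = 0.522382
price = S·e^{−qT}·N(d₁) − K·e^{−rT}·N(d₂) = 163.489682 − 102.591674 = 60.898008
[DEF put K=88.12]
σ√T = 0.129·√2.1223 = 0.187929
d₁ = (ln(S/K) + (r−q+σ²/2)T) / (σ√T) = (ln(90.97/88.12) + (0.0675−0.0107+0.129²/2)·2.1223) / 0.187929 = (0.031830 + 0.138205) / 0.187929 = 0.904787
d₂ = d₁ − σ√T = 0.904787 − 0.187929 = 0.716859
e^{−rT} = 0.866533
e^{−qT} = 0.977547
N(−d₁) = 0.182789,  N(−d₂) = 0.236731
price = K·e^{−rT}·N(−d₂) − S·e^{−qT}·N(−d₁) = 18.076488 − 16.254968 = 1.821520

price(WXY call K=212.88) = 60.898008
price(DEF put K=88.12) = 1.821520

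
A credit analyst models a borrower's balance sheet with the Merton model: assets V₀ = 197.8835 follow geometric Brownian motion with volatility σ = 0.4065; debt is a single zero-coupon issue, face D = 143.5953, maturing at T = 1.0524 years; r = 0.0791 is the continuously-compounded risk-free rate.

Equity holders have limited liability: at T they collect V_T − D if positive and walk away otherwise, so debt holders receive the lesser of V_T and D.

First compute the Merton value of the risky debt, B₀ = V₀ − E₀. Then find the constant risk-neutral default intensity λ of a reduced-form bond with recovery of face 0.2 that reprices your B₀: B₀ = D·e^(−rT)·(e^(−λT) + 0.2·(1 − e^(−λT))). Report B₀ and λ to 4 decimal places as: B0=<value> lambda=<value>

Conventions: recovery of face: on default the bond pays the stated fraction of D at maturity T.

B0=126.2447 lambda=0.0544

Apply the equity-as-call identities (strike 143.5953, horizon 1.0524 years):
d₁ = [ln(V₀/D) + (r + σ²/2)T] / (σ√T)
   = [ln(197.8835/143.5953) + (0.0791 + 0.5·0.4065²)·1.0524] / (0.4065·√1.0524)
   = [0.320680 + 0.170195] / 0.417014 = 1.177118
d₂ = d₁ − σ√T = 1.177118 − 0.417014 = 0.760103
N(d₁) = 0.880426,  N(d₂) = 0.776404,  e^(−rT) = 0.920126
E₀ = V₀·N(d₁) − D·e^(−rT)·N(d₂)
   = 197.8835·0.880426 − 143.5953·0.920126·0.776404 = 71.638821
B₀ = V₀ − E₀ = 197.8835 − 71.638821 = 126.244679
e^(−λT) = (B₀·e^(rT)/D − 0.2)/(1 − 0.2) = (126.2447·1.086808/143.5953 − 0.2)/0.8 = 0.94436128
λ = −ln(0.94436128)/1.0524 = 0.054396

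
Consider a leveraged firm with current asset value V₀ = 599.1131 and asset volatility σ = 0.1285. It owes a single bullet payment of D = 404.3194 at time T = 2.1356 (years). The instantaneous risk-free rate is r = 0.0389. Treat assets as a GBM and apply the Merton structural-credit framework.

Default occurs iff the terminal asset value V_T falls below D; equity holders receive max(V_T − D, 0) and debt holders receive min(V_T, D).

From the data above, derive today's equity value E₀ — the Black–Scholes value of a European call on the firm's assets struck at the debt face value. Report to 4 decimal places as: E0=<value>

E0=227.1831

Apply the equity-as-call identities (strike 404.3194, horizon 2.1356 years):
d₁ = [ln(V₀/D) + (r + σ²/2)T] / (σ√T)
   = [ln(599.1131/404.3194) + (0.0389 + 0.5·0.1285²)·2.1356] / (0.1285·√2.1356)
   = [0.393245 + 0.100707] / 0.187786 = 2.630398
d₂ = d₁ − σ√T = 2.630398 − 0.187786 = 2.442612
N(d₁) = 0.995736,  N(d₂) = 0.992709,  e^(−rT) = 0.920282
E₀ = V₀·N(d₁) − D·e^(−rT)·N(d₂)
   = 599.1131·0.995736 − 404.3194·0.920282·0.992709 = 227.183140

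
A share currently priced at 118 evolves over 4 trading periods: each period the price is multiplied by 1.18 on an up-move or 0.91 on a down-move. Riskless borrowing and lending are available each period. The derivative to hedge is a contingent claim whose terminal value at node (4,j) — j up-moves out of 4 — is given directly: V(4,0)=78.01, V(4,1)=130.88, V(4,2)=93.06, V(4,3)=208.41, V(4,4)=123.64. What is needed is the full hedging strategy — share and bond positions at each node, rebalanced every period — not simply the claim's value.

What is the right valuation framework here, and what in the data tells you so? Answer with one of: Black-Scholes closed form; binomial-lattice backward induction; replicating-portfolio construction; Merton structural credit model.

framework: replicating-portfolio construction

Key observation: since the answer must list Δ and B at each node of the 1.18/0.91 lattice on 118, the replicating-portfolio method — solving the two-state system at every node — is the one that applies.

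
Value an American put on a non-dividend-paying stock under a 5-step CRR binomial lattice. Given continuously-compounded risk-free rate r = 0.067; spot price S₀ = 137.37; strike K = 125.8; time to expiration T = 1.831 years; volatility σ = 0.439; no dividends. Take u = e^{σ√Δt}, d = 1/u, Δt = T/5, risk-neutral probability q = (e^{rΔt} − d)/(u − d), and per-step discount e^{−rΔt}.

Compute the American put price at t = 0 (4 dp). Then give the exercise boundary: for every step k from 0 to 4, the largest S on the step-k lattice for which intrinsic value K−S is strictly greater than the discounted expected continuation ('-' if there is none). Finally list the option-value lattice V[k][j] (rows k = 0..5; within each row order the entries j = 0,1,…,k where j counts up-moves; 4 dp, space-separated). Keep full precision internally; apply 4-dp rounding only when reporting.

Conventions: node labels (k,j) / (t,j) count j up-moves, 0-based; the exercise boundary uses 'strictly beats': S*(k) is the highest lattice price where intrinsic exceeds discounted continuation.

price = 20.1206
boundary = - - - 61.9113 80.7502
tree:
20.1206
30.7678 9.6351
45.3924 16.5273 2.6723
63.8887 27.7171 5.2686 0.0000
78.3326 45.0498 10.3871 0.0000 0.0000
89.4067 63.8887 20.4783 0.0000 0.0000 0.0000

params: Δt=0.36620 u=1.30429 d=0.76670 q=0.48018 e^(-rΔt)=0.97576
t_5 payoffs: 89.4067 63.8887 20.4783 0.0000 0.0000 0.0000
t_4: node(4,0) S=47.4674 payoff=78.3326 vs cont=75.2836 → 78.3326 [stop]  node(4,1) S=80.7502 payoff=45.0498 vs cont=42.0008 → 45.0498 [stop]  node(4,2) S=137.3700 payoff=0.0000 vs cont=10.3871 → 10.3871 [wait]  node(4,3) S=233.6899 payoff=0.0000 vs cont=0.0000 → 0.0000 [wait]  node(4,4) S=397.5465 payoff=0.0000 vs cont=0.0000 → 0.0000 [wait]  ⇒ S*(4)=80.7502
t_3: node(3,0) S=61.9113 payoff=63.8887 vs cont=60.8397 → 63.8887 [stop]  node(3,1) S=105.3217 payoff=20.4783 vs cont=27.7171 → 27.7171 [wait]  node(3,2) S=179.1703 payoff=0.0000 vs cont=5.2686 → 5.2686 [wait]  node(3,3) S=304.7993 payoff=0.0000 vs cont=0.0000 → 0.0000 [wait]  ⇒ S*(3)=61.9113
t_2: node(2,0) S=80.7502 payoff=45.0498 vs cont=45.3924 → 45.3924 [wait]  node(2,1) S=137.3700 payoff=0.0000 vs cont=16.5273 → 16.5273 [wait]  node(2,2) S=233.6899 payoff=0.0000 vs cont=2.6723 → 2.6723 [wait]  ⇒ S*(2)=-
t_1: node(1,0) S=105.3217 payoff=20.4783 vs cont=30.7678 → 30.7678 [wait]  node(1,1) S=179.1703 payoff=0.0000 vs cont=9.6351 → 9.6351 [wait]  ⇒ S*(1)=-
t_0: node(0,0) S=137.3700 payoff=0.0000 vs cont=20.1206 → 20.1206 [wait]  ⇒ S*(0)=-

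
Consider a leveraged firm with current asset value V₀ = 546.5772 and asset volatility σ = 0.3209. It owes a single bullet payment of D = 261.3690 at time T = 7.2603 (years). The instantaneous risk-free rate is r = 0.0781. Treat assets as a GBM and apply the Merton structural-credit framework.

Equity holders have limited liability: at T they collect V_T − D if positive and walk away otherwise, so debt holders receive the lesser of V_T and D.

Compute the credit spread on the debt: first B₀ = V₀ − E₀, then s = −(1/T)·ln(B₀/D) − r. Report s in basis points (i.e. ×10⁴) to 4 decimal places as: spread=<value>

Equity is a call on the firm's assets struck at D = 261.3690:
d₁ = [ln(V₀/D) + (r + σ²/2)T] / (σ√T)
   = [ln(546.5772/261.3690) + (0.0781 + 0.5·0.3209²)·7.2603] / (0.3209·√7.2603)
   = [0.737742 + 0.940851] / 0.864663 = 1.941326
d₂ = d₁ − σ√T = 1.941326 − 0.864663 = 1.076663
N(d₁) = 0.973891,  N(d₂) = 0.859184,  e^(−rT) = 0.567208
E₀ = V₀·N(d₁) − D·e^(−rT)·N(d₂)
   = 546.5772·0.973891 − 261.3690·0.567208·0.859184 = 404.931831
B₀ = V₀ − E₀ = 546.5772 − 404.931831 = 141.645369
spread = −(1/T)·ln(B₀/D) − r = −(1/7.2603)·ln(141.645369/261.3690) − 0.0781 = 0.00627760
in basis points: 0.00627760 × 10⁴ = 62.7760 bp

spread=62.7760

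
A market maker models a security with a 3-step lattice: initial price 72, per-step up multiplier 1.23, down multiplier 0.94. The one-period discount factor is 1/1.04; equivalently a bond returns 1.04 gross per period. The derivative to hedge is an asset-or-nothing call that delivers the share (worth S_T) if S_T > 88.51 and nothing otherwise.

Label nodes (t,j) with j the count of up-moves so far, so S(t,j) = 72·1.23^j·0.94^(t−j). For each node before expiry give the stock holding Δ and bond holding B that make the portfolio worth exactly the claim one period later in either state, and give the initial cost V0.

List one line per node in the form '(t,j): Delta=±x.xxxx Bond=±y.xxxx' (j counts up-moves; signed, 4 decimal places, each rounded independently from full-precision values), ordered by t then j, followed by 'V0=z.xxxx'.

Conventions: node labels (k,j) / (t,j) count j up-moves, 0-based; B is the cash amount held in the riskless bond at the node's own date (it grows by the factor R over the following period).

Risk-neutral probability p* = (R−d)/(u−d) = (1.04−0.94)/(1.23−0.94) = 0.3448.
Expiry values: V(3,0)=0.0000, V(3,1)=0.0000, V(3,2)=102.3931, V(3,3)=133.9824
Node (2,0) S=63.6192: V=(p*·0.0000+(1−p*)·0.0000)/1.04=0.0000; Δ=(0.0000−0.0000)/(78.2516−59.8020)=0.0000; B=V−Δ·S=0.0000
Node (2,1) S=83.2464: V=(p*·102.3931+(1−p*)·0.0000)/1.04=33.9500; Δ=(102.3931−0.0000)/(102.3931−78.2516)=4.2414; B=V−Δ·S=-319.1296
Node (2,2) S=108.9288: V=(p*·133.9824+(1−p*)·102.3931)/1.04=108.9288; Δ=(133.9824−102.3931)/(133.9824−102.3931)=1.0000; B=V−Δ·S=0.0000
Node (1,0) S=67.6800: V=(p*·33.9500+(1−p*)·0.0000)/1.04=11.2566; Δ=(33.9500−0.0000)/(83.2464−63.6192)=1.7297; B=V−Δ·S=-105.8122
Node (1,1) S=88.5600: V=(p*·108.9288+(1−p*)·33.9500)/1.04=57.5045; Δ=(108.9288−33.9500)/(108.9288−83.2464)=2.9195; B=V−Δ·S=-201.0432
Node (0,0) S=72.0000: V=(p*·57.5045+(1−p*)·11.2566)/1.04=26.1579; Δ=(57.5045−11.2566)/(88.5600−67.6800)=2.2149; B=V−Δ·S=-133.3178
As a check, the time-0 holding Δ(0,0)·S0 + B(0,0) comes to 26.1579 — exactly V0.

(0,0): Delta=2.2149 Bond=-133.3178
(1,0): Delta=1.7297 Bond=-105.8122
(1,1): Delta=2.9195 Bond=-201.0432
(2,0): Delta=0.0000 Bond=0.0000
(2,1): Delta=4.2414 Bond=-319.1296
(2,2): Delta=1.0000 Bond=0.0000
V0=26.1579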